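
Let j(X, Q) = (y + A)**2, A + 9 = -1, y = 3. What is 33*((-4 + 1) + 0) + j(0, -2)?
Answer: -50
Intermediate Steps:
A = -10 (A = -9 - 1 = -10)
j(X, Q) = 49 (j(X, Q) = (3 - 10)**2 = (-7)**2 = 49)
33*((-4 + 1) + 0) + j(0, -2) = 33*((-4 + 1) + 0) + 49 = 33*(-3 + 0) + 49 = 33*(-3) + 49 = -99 + 49 = -50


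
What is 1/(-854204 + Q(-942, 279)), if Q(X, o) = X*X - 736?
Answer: 1/32424 ≈ 3.0841e-5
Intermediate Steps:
Q(X, o) = -736 + X² (Q(X, o) = X² - 736 = -736 + X²)
1/(-854204 + Q(-942, 279)) = 1/(-854204 + (-736 + (-942)²)) = 1/(-854204 + (-736 + 887364)) = 1/(-854204 + 886628) = 1/32424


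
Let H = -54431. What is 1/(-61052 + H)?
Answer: -1/115483 ≈ -8.6593e-6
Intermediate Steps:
1/(-61052 + H) = 1/(-61052 - 54431) = 1/(-115483) = -1/115483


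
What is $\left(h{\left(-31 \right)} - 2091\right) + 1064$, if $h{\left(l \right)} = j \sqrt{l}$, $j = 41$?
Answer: $-1027 + 41 i \sqrt{31} \approx -1027.0 + 228.28 i$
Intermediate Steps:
$h{\left(l \right)} = 41 \sqrt{l}$
$\left(h{\left(-31 \right)} - 2091\right) + 1064 = \left(41 \sqrt{-31} - 2091\right) + 1064 = \left(41 i \sqrt{31} - 2091\right) + 1064 = \left(-2091 + 41 i \sqrt{31}\right) + 1064 = -1027 + 41 i \sqrt{31}$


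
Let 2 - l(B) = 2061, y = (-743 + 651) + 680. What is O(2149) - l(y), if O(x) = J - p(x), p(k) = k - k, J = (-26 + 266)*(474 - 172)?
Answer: 74539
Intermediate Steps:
y = 588 (y = -92 + 680 = 588)
J = 72480 (J = 240*302 = 72480)
l(B) = -2059 (l(B) = 2 - 1*2061 = 2 - 2061 = -2059)
p(k) = 0
O(x) = 72480 (O(x) = 72480 - 1*0 = 72480 + 0 = 72480)
O(2149) - l(y) = 72480 - 1*(-2059) = 72480 + 2059 = 74539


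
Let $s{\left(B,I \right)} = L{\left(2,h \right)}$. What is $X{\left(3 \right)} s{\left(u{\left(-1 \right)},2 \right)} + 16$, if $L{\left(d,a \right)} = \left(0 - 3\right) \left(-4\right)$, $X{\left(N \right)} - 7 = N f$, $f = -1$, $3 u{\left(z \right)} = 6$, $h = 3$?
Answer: $64$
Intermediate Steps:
$u{\left(z \right)} = 2$ ($u{\left(z \right)} = \frac{1}{3} \cdot 6 = 2$)
$X{\left(N \right)} = 7 - N$ ($X{\left(N \right)} = 7 + N \left(-1\right) = 7 - N$)
$L{\left(d,a \right)} = 12$ ($L{\left(d,a \right)} = \left(-3\right) \left(-4\right) = 12$)
$s{\left(B,I \right)} = 12$
$X{\left(3 \right)} s{\left(u{\left(-1 \right)},2 \right)} + 16 = \left(7 - 3\right) 12 + 16 = 4 \cdot 12 + 16 = 48 + 16 = 64$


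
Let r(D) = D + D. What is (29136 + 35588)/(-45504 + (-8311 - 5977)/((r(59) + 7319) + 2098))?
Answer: -154285835/108473732 ≈ -1.4223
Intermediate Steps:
r(D) = 2*D
(29136 + 35588)/(-45504 + (-8311 - 5977)/((r(59) + 7319) + 2098)) = (29136 + 35588)/(-45504 + (-8311 - 5977)/((2*59 + 7319) + 2098)) = 64724/(-45504 - 14288/((118 + 7319) + 2098)) = 64724/(-45504 - 14288/(7437 + 2098)) = 64724/(-45504 - 14288/9535) = 64724/(-433894928/9535) = 64724*(-9535/433894928) = -154285835/108473732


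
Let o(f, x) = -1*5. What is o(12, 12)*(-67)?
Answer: 335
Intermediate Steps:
o(f, x) = -5
o(12, 12)*(-67) = -5*(-67) = 335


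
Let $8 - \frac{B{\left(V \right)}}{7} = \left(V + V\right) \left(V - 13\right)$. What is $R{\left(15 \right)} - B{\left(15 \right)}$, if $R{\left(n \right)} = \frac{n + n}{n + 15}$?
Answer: $365$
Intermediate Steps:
$R{\left(n \right)} = \frac{2 n}{15 + n}$
$B{\left(V \right)} = 56 - 14 V \left(-13 + V\right)$ ($B{\left(V \right)} = 56 - 7 \left(V + V\right) \left(V - 13\right) = 56 - 7 \cdot 2 V \left(-13 + V\right) = 56 - 14 V \left(-13 + V\right)$)
$R{\left(15 \right)} - B{\left(15 \right)} = 2 \cdot 15 \frac{1}{15 + 15} - \left(56 - 14 \cdot 15^{2} + 182 \cdot 15\right) = 2 \cdot 15 \cdot \frac{1}{30} - \left(56 - 3150 + 2730\right) = 1 - -364 = 1 + 364 = 365$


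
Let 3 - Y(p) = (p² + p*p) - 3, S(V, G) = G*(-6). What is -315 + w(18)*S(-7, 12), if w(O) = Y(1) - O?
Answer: 693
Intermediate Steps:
S(V, G) = -6*G
Y(p) = 6 - 2*p² (Y(p) = 3 - ((p² + p*p) - 3) = 3 - ((p² + p²) - 3) = 3 - (2*p² - 3) = 3 - (-3 + 2*p²) = 3 + (3 - 2*p²) = 6 - 2*p²)
w(O) = 4 - O (w(O) = (6 - 2*1²) - O = (6 - 2*1) - O = (6 - 2) - O = 4 - O)
-315 + w(18)*S(-7, 12) = -315 + (4 - 1*18)*(-6*12) = -315 + (4 - 18)*(-72) = -315 - 14*(-72) = -315 + 1008 = 693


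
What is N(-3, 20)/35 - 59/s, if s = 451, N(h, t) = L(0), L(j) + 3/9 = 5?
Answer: 17/6765 ≈ 0.0025129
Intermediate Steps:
L(j) = 14/3 (L(j) = -⅓ + 5 = 14/3)
N(h, t) = 14/3
N(-3, 20)/35 - 59/s = (14/3)/35 - 59/451 = (14/3)*(1/35) - 59*1/451 = 2/15 - 59/451 = 17/6765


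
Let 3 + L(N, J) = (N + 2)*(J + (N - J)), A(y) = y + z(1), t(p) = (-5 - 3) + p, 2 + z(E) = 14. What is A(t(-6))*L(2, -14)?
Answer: -10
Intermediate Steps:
z(E) = 12 (z(E) = -2 + 14 = 12)
t(p) = -8 + p
A(y) = 12 + y (A(y) = y + 12 = 12 + y)
L(N, J) = -3 + N*(2 + N) (L(N, J) = -3 + (N + 2)*(J + (N - J)) = -3 + (2 + N)*N = -3 + N*(2 + N))
A(t(-6))*L(2, -14) = (12 + (-8 - 6))*(-3 + 2**2 + 2*2) = (12 - 14)*(-3 + 4 + 4) = -2*5 = -10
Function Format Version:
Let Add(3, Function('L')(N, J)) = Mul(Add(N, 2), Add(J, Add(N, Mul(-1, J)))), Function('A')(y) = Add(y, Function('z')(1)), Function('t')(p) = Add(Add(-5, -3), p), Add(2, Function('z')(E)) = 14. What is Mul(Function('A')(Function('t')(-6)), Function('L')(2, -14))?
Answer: -10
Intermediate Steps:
Function('z')(E) = 12 (Function('z')(E) = Add(-2, 14) = 12)
Function('t')(p) = Add(-8, p)
Function('A')(y) = Add(12, y) (Function('A')(y) = Add(y, 12) = Add(12, y))
Function('L')(N, J) = Add(-3, Mul(N, Add(2, N))) (Function('L')(N, J) = Add(-3, Mul(Add(N, 2), Add(J, Add(N, Mul(-1, J))))) = Add(-3, Mul(Add(2, N), N)) = Add(-3, Mul(N, Add(2, N))))
Mul(Function('A')(Function('t')(-6)), Function('L')(2, -14)) = Mul(Add(12, Add(-8, -6)), Add(-3, Pow(2, 2), Mul(2, 2))) = Mul(Add(12, -14), Add(-3, 4, 4)) = Mul(-2, 5) = -10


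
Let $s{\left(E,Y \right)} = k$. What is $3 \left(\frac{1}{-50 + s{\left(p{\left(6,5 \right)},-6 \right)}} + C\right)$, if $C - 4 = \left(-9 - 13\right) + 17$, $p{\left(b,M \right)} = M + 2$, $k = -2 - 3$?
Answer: $- \frac{168}{55} \approx -3.0545$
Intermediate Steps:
$k = -5$ ($k = -2 - 3 = -5$)
$p{\left(b,M \right)} = 2 + M$
$s{\left(E,Y \right)} = -5$
$C = -1$ ($C = 4 + \left(\left(-9 - 13\right) + 17\right) = 4 + \left(-22 + 17\right) = 4 - 5 = -1$)
$3 \left(\frac{1}{-50 + s{\left(p{\left(6,5 \right)},-6 \right)}} + C\right) = 3 \left(\frac{1}{-50 - 5} - 1\right) = 3 \left(\frac{1}{-55} - 1\right) = 3 \left(- \frac{1}{55} - 1\right) = 3 \left(- \frac{56}{55}\right) = - \frac{168}{55}$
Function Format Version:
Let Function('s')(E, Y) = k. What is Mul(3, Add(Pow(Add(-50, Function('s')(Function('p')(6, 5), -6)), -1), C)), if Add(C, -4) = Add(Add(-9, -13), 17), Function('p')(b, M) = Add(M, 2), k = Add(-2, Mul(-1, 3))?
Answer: Rational(-168, 55) ≈ -3.0545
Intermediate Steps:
k = -5 (k = Add(-2, -3) = -5)
Function('p')(b, M) = Add(2, M)
Function('s')(E, Y) = -5
C = -1 (C = Add(4, Add(Add(-9, -13), 17)) = Add(4, Add(-22, 17)) = Add(4, -5) = -1)
Mul(3, Add(Pow(Add(-50, Function('s')(Function('p')(6, 5), -6)), -1), C)) = Mul(3, Add(Pow(Add(-50, -5), -1), -1)) = Mul(3, Add(Pow(-55, -1), -1)) = Mul(3, Add(Rational(-1, 55), -1)) = Mul(3, Rational(-56, 55)) = Rational(-168, 55)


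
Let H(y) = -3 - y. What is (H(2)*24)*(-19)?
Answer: 2280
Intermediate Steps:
(H(2)*24)*(-19) = ((-3 - 1*2)*24)*(-19) = ((-3 - 2)*24)*(-19) = -5*24*(-19) = -120*(-19) = 2280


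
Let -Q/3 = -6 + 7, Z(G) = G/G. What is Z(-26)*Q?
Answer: -3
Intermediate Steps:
Z(G) = 1
Q = -3 (Q = -3*(-6 + 7) = -3*1 = -3)
Z(-26)*Q = 1*(-3) = -3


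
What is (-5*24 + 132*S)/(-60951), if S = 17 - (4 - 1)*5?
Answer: -48/20317 ≈ -0.0023626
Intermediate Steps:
S = 2 (S = 17 - 3*5 = 17 - 1*15 = 17 - 15 = 2)
(-5*24 + 132*S)/(-60951) = (-5*24 + 132*2)/(-60951) = (-120 + 264)*(-1/60951) = 144*(-1/60951) = -48/20317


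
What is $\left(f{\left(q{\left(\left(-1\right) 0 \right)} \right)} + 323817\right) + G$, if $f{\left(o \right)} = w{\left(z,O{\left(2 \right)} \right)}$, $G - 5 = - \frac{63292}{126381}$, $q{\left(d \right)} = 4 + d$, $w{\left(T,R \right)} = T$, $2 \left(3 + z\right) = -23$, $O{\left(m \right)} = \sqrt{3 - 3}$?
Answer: $\frac{81846104731}{252762} \approx 3.2381 \cdot 10^{5}$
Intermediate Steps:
$O{\left(m \right)} = 0$ ($O{\left(m \right)} = \sqrt{0} = 0$)
$z = - \frac{29}{2}$ ($z = -3 + \frac{1}{2} \left(-23\right) = -3 - \frac{23}{2} = - \frac{29}{2} \approx -14.5$)
$G = \frac{568613}{126381}$ ($G = 5 - \frac{63292}{126381} = \frac{568613}{126381} \approx 4.4992$)
$f{\left(o \right)} = - \frac{29}{2}$
$\left(f{\left(q{\left(\left(-1\right) 0 \right)} \right)} + 323817\right) + G = \left(- \frac{29}{2} + 323817\right) + \frac{568613}{126381} = \frac{647605}{2} + \frac{568613}{126381} = \frac{81846104731}{252762}$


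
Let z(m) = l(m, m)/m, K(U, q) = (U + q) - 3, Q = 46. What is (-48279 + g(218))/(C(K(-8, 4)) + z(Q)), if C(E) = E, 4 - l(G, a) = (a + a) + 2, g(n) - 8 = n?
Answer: 1105219/206 ≈ 5365.1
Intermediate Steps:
g(n) = 8 + n
l(G, a) = 2 - 2*a (l(G, a) = 4 - ((a + a) + 2) = 4 - (2*a + 2) = 4 - (2 + 2*a) = 4 + (-2 - 2*a) = 2 - 2*a)
K(U, q) = -3 + U + q
z(m) = (2 - 2*m)/m
(-48279 + g(218))/(C(K(-8, 4)) + z(Q)) = (-48279 + (8 + 218))/((-3 - 8 + 4) + (-2 + 2/46)) = (-48279 + 226)/(-7 + (-2 + 2*(1/46))) = -48053/(-7 + (-2 + 1/23)) = -48053/(-7 - 45/23) = -48053/(-206/23) = -48053*(-23/206) = 1105219/206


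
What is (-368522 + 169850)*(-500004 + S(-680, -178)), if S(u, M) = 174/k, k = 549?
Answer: 6059540634976/61 ≈ 9.9337e+10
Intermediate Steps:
S(u, M) = 58/183 (S(u, M) = 174/549 = 174*(1/549) = 58/183)
(-368522 + 169850)*(-500004 + S(-680, -178)) = (-368522 + 169850)*(-500004 + 58/183) = -198672*(-91500674/183) = 6059540634976/61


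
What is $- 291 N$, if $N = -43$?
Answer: $12513$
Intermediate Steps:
$- 291 N = \left(-291\right) \left(-43\right) = 12513$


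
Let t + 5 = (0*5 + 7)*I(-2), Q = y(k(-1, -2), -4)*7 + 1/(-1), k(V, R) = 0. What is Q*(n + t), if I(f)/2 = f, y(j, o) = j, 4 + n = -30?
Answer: 67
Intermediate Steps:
n = -34 (n = -4 - 30 = -34)
I(f) = 2*f
Q = -1 (Q = 0*7 + 1/(-1) = 0 - 1 = -1)
t = -33 (t = -5 + (0*5 + 7)*(2*(-2)) = -5 + (0 + 7)*(-4) = -5 + 7*(-4) = -5 - 28 = -33)
Q*(n + t) = -(-34 - 33) = -1*(-67) = 67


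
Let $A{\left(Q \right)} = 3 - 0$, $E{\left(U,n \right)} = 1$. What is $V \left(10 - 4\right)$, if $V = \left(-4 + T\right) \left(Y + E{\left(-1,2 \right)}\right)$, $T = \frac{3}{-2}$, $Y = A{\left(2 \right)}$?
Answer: $-132$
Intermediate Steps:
$A{\left(Q \right)} = 3$ ($A{\left(Q \right)} = 3 + 0 = 3$)
$Y = 3$
$T = - \frac{3}{2}$ ($T = 3 \left(- \frac{1}{2}\right) = - \frac{3}{2} \approx -1.5$)
$V = -22$ ($V = \left(-4 - \frac{3}{2}\right) \left(3 + 1\right) = \left(- \frac{11}{2}\right) 4 = -22$)
$V \left(10 - 4\right) = - 22 \left(10 - 4\right) = \left(-22\right) 6 = -132$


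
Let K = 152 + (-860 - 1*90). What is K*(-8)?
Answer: 6384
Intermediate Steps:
K = -798 (K = 152 + (-860 - 90) = 152 - 950 = -798)
K*(-8) = -798*(-8) = 6384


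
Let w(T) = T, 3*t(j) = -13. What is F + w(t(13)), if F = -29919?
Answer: -89770/3 ≈ -29923.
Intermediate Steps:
t(j) = -13/3 (t(j) = (⅓)*(-13) = -13/3)
F + w(t(13)) = -29919 - 13/3 = -89770/3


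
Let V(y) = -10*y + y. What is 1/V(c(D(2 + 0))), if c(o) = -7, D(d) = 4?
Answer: 1/63 ≈ 0.015873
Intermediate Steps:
V(y) = -9*y
1/V(c(D(2 + 0))) = 1/(-9*(-7)) = 1/63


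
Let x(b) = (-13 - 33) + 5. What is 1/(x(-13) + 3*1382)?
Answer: 1/4105 ≈ 0.00024361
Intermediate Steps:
x(b) = -41 (x(b) = -46 + 5 = -41)
1/(x(-13) + 3*1382) = 1/(-41 + 3*1382) = 1/(-41 + 4146) = 1/4105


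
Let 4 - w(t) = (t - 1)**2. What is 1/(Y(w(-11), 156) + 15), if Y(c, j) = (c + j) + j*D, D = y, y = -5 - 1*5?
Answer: -1/1529 ≈ -0.00065402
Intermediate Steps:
w(t) = 4 - (-1 + t)**2 (w(t) = 4 - (t - 1)**2 = 4 - (-1 + t)**2)
y = -10 (y = -5 - 5 = -10)
D = -10
Y(c, j) = c - 9*j (Y(c, j) = (c + j) + j*(-10) = (c + j) - 10*j = c - 9*j)
1/(Y(w(-11), 156) + 15) = 1/(((4 - (-1 - 11)**2) - 9*156) + 15) = 1/(((4 - 1*(-12)**2) - 1404) + 15) = 1/(((4 - 1*144) - 1404) + 15) = 1/(((4 - 144) - 1404) + 15) = 1/((-140 - 1404) + 15) = 1/(-1544 + 15) = 1/(-1529) = -1/1529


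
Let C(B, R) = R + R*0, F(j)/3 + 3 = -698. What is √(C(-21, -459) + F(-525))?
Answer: I*√2562 ≈ 50.616*I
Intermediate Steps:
F(j) = -2103 (F(j) = -9 + 3*(-698) = -9 - 2094 = -2103)
C(B, R) = R (C(B, R) = R + 0 = R)
√(C(-21, -459) + F(-525)) = √(-459 - 2103) = √(-2562) = I*√2562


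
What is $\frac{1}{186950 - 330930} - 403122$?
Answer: $- \frac{58041505561}{143980} \approx -4.0312 \cdot 10^{5}$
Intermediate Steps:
$\frac{1}{186950 - 330930} - 403122 = \frac{1}{-143980} - 403122 = - \frac{1}{143980} - 403122 = - \frac{58041505561}{143980}$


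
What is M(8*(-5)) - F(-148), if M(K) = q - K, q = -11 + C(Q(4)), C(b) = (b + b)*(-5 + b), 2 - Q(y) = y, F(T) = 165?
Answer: -108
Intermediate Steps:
Q(y) = 2 - y
C(b) = 2*b*(-5 + b) (C(b) = (2*b)*(-5 + b) = 2*b*(-5 + b))
q = 17 (q = -11 + 2*(2 - 1*4)*(-5 + (2 - 1*4)) = -11 + 2*(2 - 4)*(-5 + (2 - 4)) = -11 + 2*(-2)*(-5 - 2) = -11 + 2*(-2)*(-7) = -11 + 28 = 17)
M(K) = 17 - K
M(8*(-5)) - F(-148) = (17 - 8*(-5)) - 1*165 = (17 - 1*(-40)) - 165 = (17 + 40) - 165 = 57 - 165 = -108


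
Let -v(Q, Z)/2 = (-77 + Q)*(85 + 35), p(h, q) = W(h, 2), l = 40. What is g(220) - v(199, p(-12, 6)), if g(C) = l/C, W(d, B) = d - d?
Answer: 322082/11 ≈ 29280.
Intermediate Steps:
W(d, B) = 0
p(h, q) = 0
v(Q, Z) = 18480 - 240*Q (v(Q, Z) = -2*(-77 + Q)*(85 + 35) = -2*(-77 + Q)*120 = -2*(-9240 + 120*Q) = 18480 - 240*Q)
g(C) = 40/C
g(220) - v(199, p(-12, 6)) = 40/220 - (18480 - 240*199) = 40*(1/220) - (18480 - 47760) = 2/11 - 1*(-29280) = 2/11 + 29280 = 322082/11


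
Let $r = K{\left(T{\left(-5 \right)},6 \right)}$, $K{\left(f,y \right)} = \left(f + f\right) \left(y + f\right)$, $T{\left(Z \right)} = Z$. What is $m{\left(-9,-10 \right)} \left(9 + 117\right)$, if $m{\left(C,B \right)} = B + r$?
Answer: $-2520$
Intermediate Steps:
$K{\left(f,y \right)} = 2 f \left(f + y\right)$
$r = -10$ ($r = 2 \left(-5\right) \left(-5 + 6\right) = 2 \left(-5\right) 1 = -10$)
$m{\left(C,B \right)} = -10 + B$ ($m{\left(C,B \right)} = B - 10 = -10 + B$)
$m{\left(-9,-10 \right)} \left(9 + 117\right) = \left(-10 - 10\right) \left(9 + 117\right) = \left(-20\right) 126 = -2520$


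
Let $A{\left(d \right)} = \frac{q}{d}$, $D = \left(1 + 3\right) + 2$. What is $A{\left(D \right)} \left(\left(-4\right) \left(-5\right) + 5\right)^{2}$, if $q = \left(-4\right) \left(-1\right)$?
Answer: $\frac{1250}{3} \approx 416.67$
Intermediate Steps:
$D = 6$ ($D = 4 + 2 = 6$)
$q = 4$
$A{\left(d \right)} = \frac{4}{d}$
$A{\left(D \right)} \left(\left(-4\right) \left(-5\right) + 5\right)^{2} = \frac{4}{6} \left(\left(-4\right) \left(-5\right) + 5\right)^{2} = 4 \cdot \frac{1}{6} \left(20 + 5\right)^{2} = \frac{2 \cdot 25^{2}}{3} = \frac{2}{3} \cdot 625 = \frac{1250}{3}$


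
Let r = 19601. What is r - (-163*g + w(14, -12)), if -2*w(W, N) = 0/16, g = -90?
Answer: 4931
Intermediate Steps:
w(W, N) = 0 (w(W, N) = -0/16 = -½*0 = 0)
r - (-163*g + w(14, -12)) = 19601 - (-163*(-90) + 0) = 19601 - (14670 + 0) = 19601 - 1*14670 = 19601 - 14670 = 4931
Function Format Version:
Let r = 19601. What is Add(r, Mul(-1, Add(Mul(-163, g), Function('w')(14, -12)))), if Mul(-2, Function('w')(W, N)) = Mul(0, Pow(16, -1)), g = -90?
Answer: 4931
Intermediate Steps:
Function('w')(W, N) = 0 (Function('w')(W, N) = Mul(Rational(-1, 2), Mul(0, Pow(16, -1))) = Mul(Rational(-1, 2), Mul(0, Rational(1, 16))) = Mul(Rational(-1, 2), 0) = 0)
Add(r, Mul(-1, Add(Mul(-163, g), Function('w')(14, -12)))) = Add(19601, Mul(-1, Add(Mul(-163, -90), 0))) = Add(19601, Mul(-1, Add(14670, 0))) = Add(19601, Mul(-1, 14670)) = Add(19601, -14670) = 4931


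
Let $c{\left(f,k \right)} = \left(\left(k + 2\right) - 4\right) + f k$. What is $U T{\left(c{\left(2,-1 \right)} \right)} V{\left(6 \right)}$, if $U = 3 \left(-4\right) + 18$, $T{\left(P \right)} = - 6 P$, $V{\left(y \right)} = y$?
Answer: $1080$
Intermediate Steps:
$c{\left(f,k \right)} = -2 + k + f k$ ($c{\left(f,k \right)} = \left(\left(2 + k\right) - 4\right) + f k = \left(-2 + k\right) + f k = -2 + k + f k$)
$U = 6$ ($U = -12 + 18 = 6$)
$U T{\left(c{\left(2,-1 \right)} \right)} V{\left(6 \right)} = 6 \left(- 6 \left(-2 - 1 + 2 \left(-1\right)\right)\right) 6 = 6 \left(- 6 \left(-2 - 1 - 2\right)\right) 6 = 6 \left(\left(-6\right) \left(-5\right)\right) 6 = 6 \cdot 30 \cdot 6 = 180 \cdot 6 = 1080$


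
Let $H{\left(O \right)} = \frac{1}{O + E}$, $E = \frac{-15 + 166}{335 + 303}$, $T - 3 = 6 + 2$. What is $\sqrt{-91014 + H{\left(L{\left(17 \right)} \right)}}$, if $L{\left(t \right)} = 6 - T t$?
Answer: $\frac{2 i \sqrt{302628779638658}}{115327} \approx 301.69 i$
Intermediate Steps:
$T = 11$ ($T = 3 + \left(6 + 2\right) = 3 + 8 = 11$)
$L{\left(t \right)} = 6 - 11 t$
$E = \frac{151}{638} \approx 0.23668$
$H{\left(O \right)} = \frac{1}{\frac{151}{638} + O}$ ($H{\left(O \right)} = \frac{1}{O + \frac{151}{638}} = \frac{1}{\frac{151}{638} + O}$)
$\sqrt{-91014 + H{\left(L{\left(17 \right)} \right)}} = \sqrt{-91014 + \frac{638}{151 + 638 \left(6 - 187\right)}} = \sqrt{-91014 + \frac{638}{151 + 638 \left(-181\right)}} = \sqrt{-91014 + \frac{638}{151 - 115478}} = \sqrt{-91014 + \frac{638}{-115327}} = \sqrt{-91014 + 638 \left(- \frac{1}{115327}\right)} = \sqrt{-91014 - \frac{638}{115327}} = \sqrt{- \frac{10496372216}{115327}} = \frac{2 i \sqrt{302628779638658}}{115327}$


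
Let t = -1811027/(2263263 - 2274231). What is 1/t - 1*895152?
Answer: -1621144430136/1811027 ≈ -8.9515e+5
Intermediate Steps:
t = 1811027/10968 (t = -1811027/(-10968) = -1811027*(-1/10968) = 1811027/10968 ≈ 165.12)
1/t - 1*895152 = 1/(1811027/10968) - 1*895152 = 10968/1811027 - 895152 = -1621144430136/1811027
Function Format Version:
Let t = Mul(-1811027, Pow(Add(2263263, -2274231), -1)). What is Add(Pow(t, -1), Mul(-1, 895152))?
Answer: Rational(-1621144430136, 1811027) ≈ -8.9515e+5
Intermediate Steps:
t = Rational(1811027, 10968) (t = Mul(-1811027, Pow(-10968, -1)) = Mul(-1811027, Rational(-1, 10968)) = Rational(1811027, 10968) ≈ 165.12)
Add(Pow(t, -1), Mul(-1, 895152)) = Add(Pow(Rational(1811027, 10968), -1), Mul(-1, 895152)) = Add(Rational(10968, 1811027), -895152) = Rational(-1621144430136, 1811027)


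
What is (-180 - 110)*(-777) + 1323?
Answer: 226653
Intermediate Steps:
(-180 - 110)*(-777) + 1323 = -290*(-777) + 1323 = 225330 + 1323 = 226653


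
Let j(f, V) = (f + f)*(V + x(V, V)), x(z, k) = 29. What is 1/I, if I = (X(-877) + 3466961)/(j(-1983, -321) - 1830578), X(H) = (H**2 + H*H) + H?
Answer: -336253/2502171 ≈ -0.13438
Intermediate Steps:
X(H) = H + 2*H**2 (X(H) = (H**2 + H**2) + H = 2*H**2 + H = H + 2*H**2)
j(f, V) = 2*f*(29 + V) (j(f, V) = (f + f)*(V + 29) = (2*f)*(29 + V) = 2*f*(29 + V))
I = -2502171/336253 (I = (-877*(1 + 2*(-877)) + 3466961)/(2*(-1983)*(29 - 321) - 1830578) = (-877*(1 - 1754) + 3466961)/(2*(-1983)*(-292) - 1830578) = (-877*(-1753) + 3466961)/(1158072 - 1830578) = (1537381 + 3466961)/(-672506) = 5004342*(-1/672506) = -2502171/336253 ≈ -7.4413)
1/I = 1/(-2502171/336253) = -336253/2502171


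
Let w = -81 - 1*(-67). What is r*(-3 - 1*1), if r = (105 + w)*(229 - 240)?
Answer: 4004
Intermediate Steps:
w = -14 (w = -81 + 67 = -14)
r = -1001 (r = (105 - 14)*(229 - 240) = 91*(-11) = -1001)
r*(-3 - 1*1) = -1001*(-3 - 1*1) = -1001*(-3 - 1) = -1001*(-4) = 4004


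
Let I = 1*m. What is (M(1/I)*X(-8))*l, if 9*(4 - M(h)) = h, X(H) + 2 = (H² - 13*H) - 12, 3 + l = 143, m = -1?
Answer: 797720/9 ≈ 88636.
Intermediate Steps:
I = -1 (I = 1*(-1) = -1)
l = 140 (l = -3 + 143 = 140)
X(H) = -14 + H² - 13*H (X(H) = -2 + ((H² - 13*H) - 12) = -2 + (-12 + H² - 13*H) = -14 + H² - 13*H)
M(h) = 4 - h/9
(M(1/I)*X(-8))*l = ((4 - ⅑/(-1))*(-14 + (-8)² - 13*(-8)))*140 = ((4 - ⅑*(-1))*(-14 + 64 + 104))*140 = ((4 + ⅑)*154)*140 = ((37/9)*154)*140 = (5698/9)*140 = 797720/9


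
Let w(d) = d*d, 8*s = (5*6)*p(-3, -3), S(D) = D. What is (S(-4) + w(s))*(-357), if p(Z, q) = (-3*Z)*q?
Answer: -58534077/16 ≈ -3.6584e+6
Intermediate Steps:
p(Z, q) = -3*Z*q
s = -405/4 (s = ((5*6)*(-3*(-3)*(-3)))/8 = (30*(-27))/8 = (1/8)*(-810) = -405/4 ≈ -101.25)
w(d) = d**2
(S(-4) + w(s))*(-357) = (-4 + (-405/4)**2)*(-357) = (-4 + 164025/16)*(-357) = (163961/16)*(-357) = -58534077/16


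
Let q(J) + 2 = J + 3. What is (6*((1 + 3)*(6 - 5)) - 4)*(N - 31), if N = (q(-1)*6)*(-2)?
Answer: -620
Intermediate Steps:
q(J) = 1 + J (q(J) = -2 + (J + 3) = -2 + (3 + J) = 1 + J)
N = 0 (N = ((1 - 1)*6)*(-2) = (0*6)*(-2) = 0*(-2) = 0)
(6*((1 + 3)*(6 - 5)) - 4)*(N - 31) = (6*((1 + 3)*(6 - 5)) - 4)*(0 - 31) = (6*(4*1) - 4)*(-31) = (6*4 - 4)*(-31) = (24 - 4)*(-31) = 20*(-31) = -620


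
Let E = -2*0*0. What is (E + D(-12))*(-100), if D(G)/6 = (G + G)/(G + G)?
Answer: -600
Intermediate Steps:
E = 0 (E = 0*0 = 0)
D(G) = 6 (D(G) = 6*((G + G)/(G + G)) = 6*((2*G)/((2*G))) = 6*((2*G)*(1/(2*G))) = 6*1 = 6)
(E + D(-12))*(-100) = (0 + 6)*(-100) = 6*(-100) = -600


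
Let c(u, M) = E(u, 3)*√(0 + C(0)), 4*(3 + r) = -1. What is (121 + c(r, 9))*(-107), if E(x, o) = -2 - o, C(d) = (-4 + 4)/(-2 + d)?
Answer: -12947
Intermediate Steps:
r = -13/4 (r = -3 + (¼)*(-1) = -3 - ¼ = -13/4 ≈ -3.2500)
C(d) = 0 (C(d) = 0/(-2 + d) = 0)
c(u, M) = 0 (c(u, M) = (-2 - 1*3)*√(0 + 0) = (-2 - 3)*√0 = -5*0 = 0)
(121 + c(r, 9))*(-107) = (121 + 0)*(-107) = 121*(-107) = -12947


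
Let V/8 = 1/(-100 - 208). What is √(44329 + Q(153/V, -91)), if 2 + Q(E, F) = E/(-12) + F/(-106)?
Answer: √2014333158/212 ≈ 211.70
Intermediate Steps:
V = -2/77 (V = 8/(-100 - 208) = 8/(-308) = 8*(-1/308) = -2/77 ≈ -0.025974)
Q(E, F) = -2 - E/12 - F/106 (Q(E, F) = -2 + (E/(-12) + F/(-106)) = -2 + (E*(-1/12) + F*(-1/106)) = -2 + (-E/12 - F/106) = -2 - E/12 - F/106)
√(44329 + Q(153/V, -91)) = √(44329 + (-2 - 51/(4*(-2/77)) - 1/106*(-91))) = √(44329 + (-2 - 51*(-77)/(4*2) + 91/106)) = √(44329 + (-2 - 1/12*(-11781/2) + 91/106)) = √(44329 + (-2 + 3927/8 + 91/106)) = √(44329 + 207647/424) = √(19003143/424) = √2014333158/212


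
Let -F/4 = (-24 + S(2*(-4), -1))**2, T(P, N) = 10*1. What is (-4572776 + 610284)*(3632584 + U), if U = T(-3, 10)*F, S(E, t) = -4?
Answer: -14269821290208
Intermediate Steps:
T(P, N) = 10
F = -3136 (F = -4*(-24 - 4)**2 = -4*(-28)**2 = -4*784 = -3136)
U = -31360 (U = 10*(-3136) = -31360)
(-4572776 + 610284)*(3632584 + U) = (-4572776 + 610284)*(3632584 - 31360) = -3962492*3601224 = -14269821290208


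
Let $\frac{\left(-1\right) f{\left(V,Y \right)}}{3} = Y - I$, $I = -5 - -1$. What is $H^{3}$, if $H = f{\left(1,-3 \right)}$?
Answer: $-27$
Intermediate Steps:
$I = -4$ ($I = -5 + 1 = -4$)
$f{\left(V,Y \right)} = -12 - 3 Y$ ($f{\left(V,Y \right)} = - 3 \left(Y - -4\right) = - 3 \left(Y + 4\right) = - 3 \left(4 + Y\right) = -12 - 3 Y$)
$H = -3$ ($H = -12 - -9 = -12 + 9 = -3$)
$H^{3} = \left(-3\right)^{3} = -27$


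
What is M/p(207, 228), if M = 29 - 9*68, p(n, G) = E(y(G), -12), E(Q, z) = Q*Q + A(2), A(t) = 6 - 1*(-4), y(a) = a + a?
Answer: -583/207946 ≈ -0.0028036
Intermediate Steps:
y(a) = 2*a
A(t) = 10 (A(t) = 6 + 4 = 10)
E(Q, z) = 10 + Q**2 (E(Q, z) = Q*Q + 10 = Q**2 + 10 = 10 + Q**2)
p(n, G) = 10 + 4*G**2 (p(n, G) = 10 + (2*G)**2 = 10 + 4*G**2)
M = -583 (M = 29 - 612 = -583)
M/p(207, 228) = -583/(10 + 4*228**2) = -583/(10 + 4*51984) = -583/(10 + 207936) = -583/207946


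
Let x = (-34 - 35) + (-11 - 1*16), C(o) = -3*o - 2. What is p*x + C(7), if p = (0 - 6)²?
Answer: -3479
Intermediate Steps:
C(o) = -2 - 3*o
p = 36 (p = (-6)² = 36)
x = -96 (x = -69 + (-11 - 16) = -69 - 27 = -96)
p*x + C(7) = 36*(-96) + (-2 - 3*7) = -3456 + (-2 - 21) = -3456 - 23 = -3479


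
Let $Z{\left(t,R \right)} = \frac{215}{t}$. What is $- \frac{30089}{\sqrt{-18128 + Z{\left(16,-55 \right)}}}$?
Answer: $\frac{120356 i \sqrt{289833}}{289833} \approx 223.56 i$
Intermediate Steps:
$- \frac{30089}{\sqrt{-18128 + Z{\left(16,-55 \right)}}} = - \frac{30089}{\sqrt{-18128 + \frac{215}{16}}} = - \frac{30089}{\sqrt{- \frac{289833}{16}}} = - \frac{30089}{\frac{1}{4} i \sqrt{289833}} = - 30089 \left(- \frac{4 i \sqrt{289833}}{289833}\right) = \frac{120356 i \sqrt{289833}}{289833}$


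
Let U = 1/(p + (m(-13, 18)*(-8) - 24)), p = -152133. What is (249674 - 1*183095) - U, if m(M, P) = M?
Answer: 10123536688/152053 ≈ 66579.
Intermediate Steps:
U = -1/152053 (U = 1/(-152133 + (-13*(-8) - 24)) = 1/(-152133 + (104 - 24)) = 1/(-152133 + 80) = 1/(-152053) = -1/152053 ≈ -6.5767e-6)
(249674 - 1*183095) - U = (249674 - 1*183095) - 1*(-1/152053) = (249674 - 183095) + 1/152053 = 66579 + 1/152053 = 10123536688/152053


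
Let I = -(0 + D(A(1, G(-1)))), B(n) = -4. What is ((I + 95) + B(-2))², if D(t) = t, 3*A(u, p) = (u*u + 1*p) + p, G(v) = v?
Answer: 75076/9 ≈ 8341.8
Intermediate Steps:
A(u, p) = u²/3 + 2*p/3 (A(u, p) = ((u*u + 1*p) + p)/3 = ((u² + p) + p)/3 = ((p + u²) + p)/3 = (u² + 2*p)/3 = u²/3 + 2*p/3)
I = ⅓ (I = -(0 + ((⅓)*1² + (⅔)*(-1))) = -(0 + ((⅓)*1 - ⅔)) = -(0 + (⅓ - ⅔)) = -(0 - ⅓) = -1*(-⅓) = ⅓ ≈ 0.33333)
((I + 95) + B(-2))² = ((⅓ + 95) - 4)² = (286/3 - 4)² = (274/3)² = 75076/9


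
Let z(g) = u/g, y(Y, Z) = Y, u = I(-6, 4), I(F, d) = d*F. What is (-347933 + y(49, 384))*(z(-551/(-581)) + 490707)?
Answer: -3243305893548/19 ≈ -1.7070e+11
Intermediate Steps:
I(F, d) = F*d
u = -24 (u = -6*4 = -24)
z(g) = -24/g
(-347933 + y(49, 384))*(z(-551/(-581)) + 490707) = (-347933 + 49)*(-24/((-551/(-581))) + 490707) = -347884*(-24/((-551*(-1/581))) + 490707) = -347884*(-24/551/581 + 490707) = -347884*(-24*581/551 + 490707) = -347884*(-13944/551 + 490707) = -347884*270365613/551 = -3243305893548/19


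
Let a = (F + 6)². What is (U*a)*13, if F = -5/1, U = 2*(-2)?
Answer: -52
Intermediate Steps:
U = -4
F = -5 (F = -5*1 = -5)
a = 1 (a = (-5 + 6)² = 1² = 1)
(U*a)*13 = -4*1*13 = -4*13 = -52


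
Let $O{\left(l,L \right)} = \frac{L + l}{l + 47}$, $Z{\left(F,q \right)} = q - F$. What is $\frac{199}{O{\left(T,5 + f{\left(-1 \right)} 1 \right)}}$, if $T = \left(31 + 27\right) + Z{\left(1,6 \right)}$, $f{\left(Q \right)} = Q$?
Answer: $\frac{21890}{67} \approx 326.72$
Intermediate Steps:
$T = 63$ ($T = \left(31 + 27\right) + \left(6 - 1\right) = 58 + \left(6 - 1\right) = 58 + 5 = 63$)
$O{\left(l,L \right)} = \frac{L + l}{47 + l}$
$\frac{199}{O{\left(T,5 + f{\left(-1 \right)} 1 \right)}} = \frac{199}{\frac{1}{47 + 63} \left(\left(5 - 1\right) + 63\right)} = \frac{199}{\frac{1}{110} \left(\left(5 - 1\right) + 63\right)} = \frac{199}{\frac{1}{110} \left(4 + 63\right)} = \frac{199}{\frac{1}{110} \cdot 67} = \frac{199}{\frac{67}{110}} = 199 \cdot \frac{110}{67} = \frac{21890}{67}$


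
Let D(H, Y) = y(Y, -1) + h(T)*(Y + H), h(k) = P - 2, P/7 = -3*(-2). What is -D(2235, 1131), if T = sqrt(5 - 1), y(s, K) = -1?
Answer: -134639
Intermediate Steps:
P = 42 (P = 7*(-3*(-2)) = 7*6 = 42)
T = 2 (T = sqrt(4) = 2)
h(k) = 40 (h(k) = 42 - 2 = 40)
D(H, Y) = -1 + 40*H + 40*Y (D(H, Y) = -1 + 40*(Y + H) = -1 + 40*(H + Y) = -1 + (40*H + 40*Y) = -1 + 40*H + 40*Y)
-D(2235, 1131) = -(-1 + 40*2235 + 40*1131) = -(-1 + 89400 + 45240) = -1*134639 = -134639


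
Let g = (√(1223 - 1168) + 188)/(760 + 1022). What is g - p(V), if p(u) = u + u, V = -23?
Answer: 41080/891 + √55/1782 ≈ 46.110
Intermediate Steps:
p(u) = 2*u
g = 94/891 + √55/1782 (g = (√55 + 188)/1782 = (188 + √55)*(1/1782) = 94/891 + √55/1782 ≈ 0.10966)
g - p(V) = (94/891 + √55/1782) - 2*(-23) = (94/891 + √55/1782) - 1*(-46) = (94/891 + √55/1782) + 46 = 41080/891 + √55/1782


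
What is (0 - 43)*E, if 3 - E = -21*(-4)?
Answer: 3483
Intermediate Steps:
E = -81 (E = 3 - (-21)*(-4) = 3 - 1*84 = 3 - 84 = -81)
(0 - 43)*E = (0 - 43)*(-81) = -43*(-81) = 3483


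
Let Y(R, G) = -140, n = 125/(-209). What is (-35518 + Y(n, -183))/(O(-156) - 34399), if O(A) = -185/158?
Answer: 804852/776461 ≈ 1.0366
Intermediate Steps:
n = -125/209 (n = 125*(-1/209) = -125/209 ≈ -0.59809)
O(A) = -185/158 (O(A) = -185*1/158 = -185/158)
(-35518 + Y(n, -183))/(O(-156) - 34399) = (-35518 - 140)/(-185/158 - 34399) = -35658/(-5435227/158) = -35658*(-158/5435227) = 804852/776461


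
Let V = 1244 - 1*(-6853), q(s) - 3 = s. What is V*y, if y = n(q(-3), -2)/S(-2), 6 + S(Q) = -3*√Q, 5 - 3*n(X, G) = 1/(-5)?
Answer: -70174/45 + 35087*I*√2/45 ≈ -1559.4 + 1102.7*I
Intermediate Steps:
q(s) = 3 + s
n(X, G) = 26/15 (n(X, G) = 5/3 - ⅓/(-5) = 5/3 - ⅓*(-⅕) = 5/3 + 1/15 = 26/15)
S(Q) = -6 - 3*√Q
V = 8097 (V = 1244 + 6853 = 8097)
y = 26/(15*(-6 - 3*I*√2)) ≈ -0.19259 + 0.13618*I
V*y = 8097*(-26/135 + 13*I*√2/135) = -70174/45 + 35087*I*√2/45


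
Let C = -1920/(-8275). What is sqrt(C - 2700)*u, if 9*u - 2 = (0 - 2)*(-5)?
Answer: 8*I*sqrt(1848682995)/4965 ≈ 69.279*I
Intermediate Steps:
C = 384/1655 (C = -1920*(-1/8275) = 384/1655 ≈ 0.23202)
u = 4/3 (u = 2/9 + ((0 - 2)*(-5))/9 = 2/9 + (-2*(-5))/9 = 2/9 + (1/9)*10 = 2/9 + 10/9 = 4/3 ≈ 1.3333)
sqrt(C - 2700)*u = sqrt(384/1655 - 2700)*(4/3) = sqrt(-4468116/1655)*(4/3) = (2*I*sqrt(1848682995)/1655)*(4/3) = 8*I*sqrt(1848682995)/4965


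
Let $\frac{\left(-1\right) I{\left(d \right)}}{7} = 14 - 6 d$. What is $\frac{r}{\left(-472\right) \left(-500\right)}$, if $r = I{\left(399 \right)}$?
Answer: $\frac{833}{11800} \approx 0.070593$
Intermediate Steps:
$I{\left(d \right)} = -98 + 42 d$ ($I{\left(d \right)} = - 7 \left(14 - 6 d\right) = -98 + 42 d$)
$r = 16660$ ($r = -98 + 42 \cdot 399 = -98 + 16758 = 16660$)
$\frac{r}{\left(-472\right) \left(-500\right)} = \frac{16660}{\left(-472\right) \left(-500\right)} = \frac{16660}{236000} = 16660 \cdot \frac{1}{236000} = \frac{833}{11800}$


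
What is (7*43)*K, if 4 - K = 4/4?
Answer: 903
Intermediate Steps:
K = 3 (K = 4 - 4/4 = 4 - 1*1 = 4 - 1 = 3)
(7*43)*K = (7*43)*3 = 301*3 = 903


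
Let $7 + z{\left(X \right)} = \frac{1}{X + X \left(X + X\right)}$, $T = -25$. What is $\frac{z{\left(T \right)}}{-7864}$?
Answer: $\frac{4287}{4816700} \approx 0.00089003$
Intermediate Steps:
$z{\left(X \right)} = -7 + \frac{1}{X + 2 X^{2}}$ ($z{\left(X \right)} = -7 + \frac{1}{X + X \left(X + X\right)} = -7 + \frac{1}{X + X 2 X} = -7 + \frac{1}{X + 2 X^{2}}$)
$\frac{z{\left(T \right)}}{-7864} = \frac{\frac{1}{-25} \frac{1}{1 + 2 \left(-25\right)} \left(1 - 14 \left(-25\right)^{2} - -175\right)}{-7864} = - \frac{1 - 8750 + 175}{25 \left(1 - 50\right)} \left(- \frac{1}{7864}\right) = - \frac{1 - 8750 + 175}{25 \left(-49\right)} \left(- \frac{1}{7864}\right) = \left(- \frac{1}{25}\right) \left(- \frac{1}{49}\right) \left(-8574\right) \left(- \frac{1}{7864}\right) = \left(- \frac{8574}{1225}\right) \left(- \frac{1}{7864}\right) = \frac{4287}{4816700}$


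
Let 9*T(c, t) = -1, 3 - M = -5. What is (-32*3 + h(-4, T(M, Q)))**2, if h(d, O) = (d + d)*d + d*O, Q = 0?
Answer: 327184/81 ≈ 4039.3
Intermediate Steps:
M = 8 (M = 3 - 1*(-5) = 3 + 5 = 8)
T(c, t) = -1/9 (T(c, t) = (1/9)*(-1) = -1/9)
h(d, O) = 2*d**2 + O*d (h(d, O) = (2*d)*d + O*d = 2*d**2 + O*d)
(-32*3 + h(-4, T(M, Q)))**2 = (-32*3 - 4*(-1/9 + 2*(-4)))**2 = (-96 - 4*(-1/9 - 8))**2 = (-96 - 4*(-73/9))**2 = (-96 + 292/9)**2 = (-572/9)**2 = 327184/81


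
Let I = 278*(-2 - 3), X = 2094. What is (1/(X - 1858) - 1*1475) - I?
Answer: -20059/236 ≈ -84.996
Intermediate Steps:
I = -1390 (I = 278*(-5) = -1390)
(1/(X - 1858) - 1*1475) - I = (1/(2094 - 1858) - 1*1475) - 1*(-1390) = (1/236 - 1475) + 1390 = -348099/236 + 1390 = -20059/236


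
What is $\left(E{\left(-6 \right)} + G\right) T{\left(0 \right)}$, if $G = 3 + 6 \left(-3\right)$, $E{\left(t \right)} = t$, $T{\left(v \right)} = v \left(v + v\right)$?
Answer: $0$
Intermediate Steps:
$T{\left(v \right)} = 2 v^{2}$ ($T{\left(v \right)} = v 2 v = 2 v^{2}$)
$G = -15$ ($G = 3 - 18 = -15$)
$\left(E{\left(-6 \right)} + G\right) T{\left(0 \right)} = \left(-6 - 15\right) 2 \cdot 0^{2} = - 21 \cdot 2 \cdot 0 = \left(-21\right) 0 = 0$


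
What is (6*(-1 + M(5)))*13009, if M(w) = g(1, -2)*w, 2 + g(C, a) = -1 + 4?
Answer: 312216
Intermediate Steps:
g(C, a) = 1 (g(C, a) = -2 + (-1 + 4) = -2 + 3 = 1)
M(w) = w (M(w) = 1*w = w)
(6*(-1 + M(5)))*13009 = (6*(-1 + 5))*13009 = (6*4)*13009 = 24*13009 = 312216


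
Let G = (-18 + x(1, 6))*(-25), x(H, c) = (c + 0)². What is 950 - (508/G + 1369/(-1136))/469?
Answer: 113883176569/119876400 ≈ 950.00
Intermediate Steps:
x(H, c) = c²
G = -450 (G = (-18 + 6²)*(-25) = (-18 + 36)*(-25) = 18*(-25) = -450)
950 - (508/G + 1369/(-1136))/469 = 950 - (508/(-450) + 1369/(-1136))/469 = 950 - (508*(-1/450) + 1369*(-1/1136))/469 = 950 - (-254/225 - 1369/1136)/469 = 950 - (-596569)/(255600*469) = 950 - 1*(-596569/119876400) = 950 + 596569/119876400 = 113883176569/119876400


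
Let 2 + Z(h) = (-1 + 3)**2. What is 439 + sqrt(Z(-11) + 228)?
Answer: 439 + sqrt(230) ≈ 454.17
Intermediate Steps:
Z(h) = 2 (Z(h) = -2 + (-1 + 3)**2 = -2 + 2**2 = -2 + 4 = 2)
439 + sqrt(Z(-11) + 228) = 439 + sqrt(2 + 228) = 439 + sqrt(230)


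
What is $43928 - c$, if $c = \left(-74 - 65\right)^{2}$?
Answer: $24607$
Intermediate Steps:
$c = 19321$ ($c = \left(-139\right)^{2} = 19321$)
$43928 - c = 43928 - 19321 = 24607$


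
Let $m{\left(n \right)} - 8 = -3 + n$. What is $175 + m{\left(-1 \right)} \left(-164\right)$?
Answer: $-481$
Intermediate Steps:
$m{\left(n \right)} = 5 + n$ ($m{\left(n \right)} = 8 + \left(-3 + n\right) = 5 + n$)
$175 + m{\left(-1 \right)} \left(-164\right) = 175 + \left(5 - 1\right) \left(-164\right) = 175 + 4 \left(-164\right) = 175 - 656 = -481$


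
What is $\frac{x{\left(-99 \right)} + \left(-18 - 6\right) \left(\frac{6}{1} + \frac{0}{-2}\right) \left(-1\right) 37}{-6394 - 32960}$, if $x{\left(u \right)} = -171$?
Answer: $- \frac{1719}{13118} \approx -0.13104$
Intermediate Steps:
$\frac{x{\left(-99 \right)} + \left(-18 - 6\right) \left(\frac{6}{1} + \frac{0}{-2}\right) \left(-1\right) 37}{-6394 - 32960} = \frac{-171 + \left(-18 - 6\right) \left(\frac{6}{1} + \frac{0}{-2}\right) \left(-1\right) 37}{-6394 - 32960} = \frac{-171 + \left(-18 - 6\right) \left(6 \cdot 1 + 0 \left(- \frac{1}{2}\right)\right) \left(-1\right) 37}{-39354} = \left(-171 + - 24 \left(6 + 0\right) \left(-1\right) 37\right) \left(- \frac{1}{39354}\right) = \left(-171 + - 24 \cdot 6 \left(-1\right) 37\right) \left(- \frac{1}{39354}\right) = \left(-171 + \left(-24\right) \left(-6\right) 37\right) \left(- \frac{1}{39354}\right) = \left(-171 + 144 \cdot 37\right) \left(- \frac{1}{39354}\right) = \left(-171 + 5328\right) \left(- \frac{1}{39354}\right) = 5157 \left(- \frac{1}{39354}\right) = - \frac{1719}{13118}$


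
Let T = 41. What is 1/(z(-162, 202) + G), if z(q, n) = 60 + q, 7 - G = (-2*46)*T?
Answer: 1/3677 ≈ 0.00027196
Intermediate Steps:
G = 3779 (G = 7 - (-2*46)*41 = 7 - (-92)*41 = 7 - 1*(-3772) = 7 + 3772 = 3779)
1/(z(-162, 202) + G) = 1/((60 - 162) + 3779) = 1/(-102 + 3779) = 1/3677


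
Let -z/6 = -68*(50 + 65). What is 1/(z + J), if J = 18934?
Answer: 1/65854 ≈ 1.5185e-5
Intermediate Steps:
z = 46920 (z = -(-408)*(50 + 65) = -(-408)*115 = -6*(-7820) = 46920)
1/(z + J) = 1/(46920 + 18934) = 1/65854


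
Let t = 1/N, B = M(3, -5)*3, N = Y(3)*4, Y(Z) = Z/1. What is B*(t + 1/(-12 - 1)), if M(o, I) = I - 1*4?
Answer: -9/52 ≈ -0.17308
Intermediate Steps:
Y(Z) = Z (Y(Z) = Z*1 = Z)
M(o, I) = -4 + I (M(o, I) = I - 4 = -4 + I)
N = 12 (N = 3*4 = 12)
B = -27 (B = (-4 - 5)*3 = -9*3 = -27)
t = 1/12 ≈ 0.083333
B*(t + 1/(-12 - 1)) = -27*(1/12 + 1/(-12 - 1)) = -27*(1/12 + 1/(-13)) = -27*(1/12 - 1/13) = -27*1/156 = -9/52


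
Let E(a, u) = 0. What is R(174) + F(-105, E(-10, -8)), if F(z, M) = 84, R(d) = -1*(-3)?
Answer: 87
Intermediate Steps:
R(d) = 3
R(174) + F(-105, E(-10, -8)) = 3 + 84 = 87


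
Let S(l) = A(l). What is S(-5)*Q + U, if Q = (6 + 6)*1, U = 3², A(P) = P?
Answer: -51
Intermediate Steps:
U = 9
S(l) = l
Q = 12 (Q = 12*1 = 12)
S(-5)*Q + U = -5*12 + 9 = -60 + 9 = -51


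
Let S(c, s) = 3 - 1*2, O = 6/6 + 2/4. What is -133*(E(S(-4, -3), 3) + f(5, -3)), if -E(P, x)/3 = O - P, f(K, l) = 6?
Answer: -1197/2 ≈ -598.50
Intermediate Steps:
O = 3/2 (O = 6*(1/6) + 2*(1/4) = 1 + 1/2 = 3/2 ≈ 1.5000)
S(c, s) = 1 (S(c, s) = 3 - 2 = 1)
E(P, x) = -9/2 + 3*P (E(P, x) = -3*(3/2 - P) = -9/2 + 3*P)
-133*(E(S(-4, -3), 3) + f(5, -3)) = -133*((-9/2 + 3*1) + 6) = -133*((-9/2 + 3) + 6) = -133*(-3/2 + 6) = -133*9/2 = -19*63/2 = -1197/2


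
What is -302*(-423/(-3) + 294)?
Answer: -131370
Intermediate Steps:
-302*(-423/(-3) + 294) = -302*(-423*(-⅓) + 294) = -302*(141 + 294) = -302*435 = -131370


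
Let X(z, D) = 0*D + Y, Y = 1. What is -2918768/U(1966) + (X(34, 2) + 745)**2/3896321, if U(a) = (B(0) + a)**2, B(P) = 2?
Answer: -576066076759/943159046544 ≈ -0.61078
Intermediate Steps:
X(z, D) = 1 (X(z, D) = 0*D + 1 = 0 + 1 = 1)
U(a) = (2 + a)**2
-2918768/U(1966) + (X(34, 2) + 745)**2/3896321 = -2918768/(2 + 1966)**2 + (1 + 745)**2/3896321 = -2918768/(1968**2) + 746**2*(1/3896321) = -2918768/3873024 + 556516*(1/3896321) = -2918768*1/3873024 + 556516/3896321 = -182423/242064 + 556516/3896321 = -576066076759/943159046544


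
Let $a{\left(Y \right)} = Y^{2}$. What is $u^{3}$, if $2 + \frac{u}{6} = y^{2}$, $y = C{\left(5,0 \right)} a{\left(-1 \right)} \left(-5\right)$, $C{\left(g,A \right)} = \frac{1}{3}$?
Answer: $\frac{2744}{27} \approx 101.63$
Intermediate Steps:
$C{\left(g,A \right)} = \frac{1}{3}$
$y = - \frac{5}{3}$ ($y = \frac{\left(-1\right)^{2}}{3} \left(-5\right) = \frac{1}{3} \cdot 1 \left(-5\right) = \frac{1}{3} \left(-5\right) = - \frac{5}{3} \approx -1.6667$)
$u = \frac{14}{3}$ ($u = -12 + 6 \left(- \frac{5}{3}\right)^{2} = -12 + 6 \cdot \frac{25}{9} = -12 + \frac{50}{3} = \frac{14}{3} \approx 4.6667$)
$u^{3} = \left(\frac{14}{3}\right)^{3} = \frac{2744}{27}$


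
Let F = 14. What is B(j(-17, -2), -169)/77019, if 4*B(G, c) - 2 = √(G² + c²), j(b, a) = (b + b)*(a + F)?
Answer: 1/154038 + 5*√7801/308076 ≈ 0.0014400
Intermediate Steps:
j(b, a) = 2*b*(14 + a) (j(b, a) = (b + b)*(a + 14) = (2*b)*(14 + a) = 2*b*(14 + a))
B(G, c) = ½ + √(G² + c²)/4
B(j(-17, -2), -169)/77019 = (½ + √((2*(-17)*(14 - 2))² + (-169)²)/4)/77019 = (½ + √((2*(-17)*12)² + 28561)/4)*(1/77019) = (½ + √((-408)² + 28561)/4)*(1/77019) = (½ + √(166464 + 28561)/4)*(1/77019) = (½ + √195025/4)*(1/77019) = (½ + (5*√7801)/4)*(1/77019) = (½ + 5*√7801/4)*(1/77019) = 1/154038 + 5*√7801/308076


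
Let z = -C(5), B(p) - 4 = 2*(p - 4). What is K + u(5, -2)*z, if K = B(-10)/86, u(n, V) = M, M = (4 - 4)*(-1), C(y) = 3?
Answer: -12/43 ≈ -0.27907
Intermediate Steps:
B(p) = -4 + 2*p (B(p) = 4 + 2*(p - 4) = 4 + 2*(-4 + p) = 4 + (-8 + 2*p) = -4 + 2*p)
M = 0 (M = 0*(-1) = 0)
u(n, V) = 0
K = -12/43 (K = (-4 + 2*(-10))/86 = (-4 - 20)*(1/86) = -24*1/86 = -12/43 ≈ -0.27907)
z = -3 (z = -1*3 = -3)
K + u(5, -2)*z = -12/43 + 0*(-3) = -12/43 + 0 = -12/43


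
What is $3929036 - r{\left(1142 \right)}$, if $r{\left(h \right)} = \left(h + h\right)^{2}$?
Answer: $-1287620$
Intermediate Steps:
$r{\left(h \right)} = 4 h^{2}$ ($r{\left(h \right)} = \left(2 h\right)^{2} = 4 h^{2}$)
$3929036 - r{\left(1142 \right)} = 3929036 - 4 \cdot 1142^{2} = 3929036 - 4 \cdot 1304164 = 3929036 - 5216656 = -1287620$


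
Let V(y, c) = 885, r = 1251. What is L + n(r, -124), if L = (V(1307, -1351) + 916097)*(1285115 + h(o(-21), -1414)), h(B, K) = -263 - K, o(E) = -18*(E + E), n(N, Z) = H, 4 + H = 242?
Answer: 1179482769450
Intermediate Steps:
H = 238 (H = -4 + 242 = 238)
n(N, Z) = 238
o(E) = -36*E
L = 1179482769212 (L = (885 + 916097)*(1285115 + (-263 - 1*(-1414))) = 916982*(1285115 + (-263 + 1414)) = 916982*(1285115 + 1151) = 916982*1286266 = 1179482769212)
L + n(r, -124) = 1179482769212 + 238 = 1179482769450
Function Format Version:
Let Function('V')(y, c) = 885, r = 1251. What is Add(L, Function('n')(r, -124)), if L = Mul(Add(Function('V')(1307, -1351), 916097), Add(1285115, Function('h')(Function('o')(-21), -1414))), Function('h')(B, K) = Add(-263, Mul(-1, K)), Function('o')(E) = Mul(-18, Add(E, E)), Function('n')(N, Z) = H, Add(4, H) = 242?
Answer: 1179482769450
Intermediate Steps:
H = 238 (H = Add(-4, 242) = 238)
Function('n')(N, Z) = 238
Function('o')(E) = Mul(-36, E) (Function('o')(E) = Mul(-18, Mul(2, E)) = Mul(-36, E))
L = 1179482769212 (L = Mul(Add(885, 916097), Add(1285115, Add(-263, Mul(-1, -1414)))) = Mul(916982, Add(1285115, Add(-263, 1414))) = Mul(916982, Add(1285115, 1151)) = Mul(916982, 1286266) = 1179482769212)
Add(L, Function('n')(r, -124)) = Add(1179482769212, 238) = 1179482769450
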